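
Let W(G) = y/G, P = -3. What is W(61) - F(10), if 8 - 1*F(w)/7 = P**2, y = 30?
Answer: 457/61 ≈ 7.4918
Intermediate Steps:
F(w) = -7 (F(w) = 56 - 7*(-3)**2 = 56 - 7*9 = 56 - 63 = -7)
W(G) = 30/G
W(61) - F(10) = 30/61 - 1*(-7) = 30*(1/61) + 7 = 30/61 + 7 = 457/61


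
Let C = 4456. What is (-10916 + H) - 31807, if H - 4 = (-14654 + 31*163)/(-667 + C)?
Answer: -161871892/3789 ≈ -42722.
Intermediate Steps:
H = 5555/3789 (H = 4 + (-14654 + 31*163)/(-667 + 4456) = 4 + (-14654 + 5053)/3789 = 4 - 9601*1/3789 = 4 - 9601/3789 = 5555/3789 ≈ 1.4661)
(-10916 + H) - 31807 = (-10916 + 5555/3789) - 31807 = -41355169/3789 - 31807 = -161871892/3789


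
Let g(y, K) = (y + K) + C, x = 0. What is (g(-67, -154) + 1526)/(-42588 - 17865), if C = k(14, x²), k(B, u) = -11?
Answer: -1294/60453 ≈ -0.021405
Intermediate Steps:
C = -11
g(y, K) = -11 + K + y (g(y, K) = (y + K) - 11 = (K + y) - 11 = -11 + K + y)
(g(-67, -154) + 1526)/(-42588 - 17865) = ((-11 - 154 - 67) + 1526)/(-42588 - 17865) = (-232 + 1526)/(-60453) = 1294*(-1/60453) = -1294/60453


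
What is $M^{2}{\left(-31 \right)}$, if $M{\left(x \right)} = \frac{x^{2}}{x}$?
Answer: $961$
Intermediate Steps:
$M{\left(x \right)} = x$
$M^{2}{\left(-31 \right)} = \left(-31\right)^{2} = 961$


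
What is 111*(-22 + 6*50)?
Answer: 30858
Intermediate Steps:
111*(-22 + 6*50) = 111*(-22 + 300) = 111*278 = 30858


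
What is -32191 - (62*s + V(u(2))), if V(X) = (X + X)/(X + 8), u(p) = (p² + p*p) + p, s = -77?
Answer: -246763/9 ≈ -27418.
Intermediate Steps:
u(p) = p + 2*p² (u(p) = (p² + p²) + p = 2*p² + p = p + 2*p²)
V(X) = 2*X/(8 + X) (V(X) = (2*X)/(8 + X) = 2*X/(8 + X))
-32191 - (62*s + V(u(2))) = -32191 - (62*(-77) + 2*(2*(1 + 2*2))/(8 + 2*(1 + 2*2))) = -32191 - (-4774 + 2*(2*(1 + 4))/(8 + 2*(1 + 4))) = -32191 - (-4774 + 2*(2*5)/(8 + 2*5)) = -32191 - (-4774 + 2*10/(8 + 10)) = -32191 - (-4774 + 2*10/18) = -32191 - (-4774 + 2*10*(1/18)) = -32191 - (-4774 + 10/9) = -32191 - 1*(-42956/9) = -32191 + 42956/9 = -246763/9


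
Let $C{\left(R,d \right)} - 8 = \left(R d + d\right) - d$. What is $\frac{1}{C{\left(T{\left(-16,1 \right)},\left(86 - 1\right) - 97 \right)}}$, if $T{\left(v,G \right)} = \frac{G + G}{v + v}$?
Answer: $\frac{4}{35} \approx 0.11429$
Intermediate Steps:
$T{\left(v,G \right)} = \frac{G}{v}$ ($T{\left(v,G \right)} = \frac{2 G}{2 v} = 2 G \frac{1}{2 v} = \frac{G}{v}$)
$C{\left(R,d \right)} = 8 + R d$ ($C{\left(R,d \right)} = 8 + \left(\left(R d + d\right) - d\right) = 8 + \left(\left(d + R d\right) - d\right) = 8 + R d$)
$\frac{1}{C{\left(T{\left(-16,1 \right)},\left(86 - 1\right) - 97 \right)}} = \frac{1}{8 + 1 \frac{1}{-16} \left(\left(86 - 1\right) - 97\right)} = \frac{1}{8 + 1 \left(- \frac{1}{16}\right) \left(85 - 97\right)} = \frac{1}{8 - - \frac{3}{4}} = \frac{1}{8 + \frac{3}{4}} = \frac{1}{\frac{35}{4}} = \frac{4}{35}$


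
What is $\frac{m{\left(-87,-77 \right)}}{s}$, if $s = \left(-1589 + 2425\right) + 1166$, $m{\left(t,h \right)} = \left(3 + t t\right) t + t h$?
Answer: $- \frac{652065}{2002} \approx -325.71$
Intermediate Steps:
$m{\left(t,h \right)} = h t + t \left(3 + t^{2}\right)$ ($m{\left(t,h \right)} = \left(3 + t^{2}\right) t + h t = t \left(3 + t^{2}\right) + h t = h t + t \left(3 + t^{2}\right)$)
$s = 2002$ ($s = 836 + 1166 = 2002$)
$\frac{m{\left(-87,-77 \right)}}{s} = \frac{\left(-87\right) \left(3 - 77 + \left(-87\right)^{2}\right)}{2002} = - 87 \left(3 - 77 + 7569\right) \frac{1}{2002} = \left(-87\right) 7495 \cdot \frac{1}{2002} = \left(-652065\right) \frac{1}{2002} = - \frac{652065}{2002}$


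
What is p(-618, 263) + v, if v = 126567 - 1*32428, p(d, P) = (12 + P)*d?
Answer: -75811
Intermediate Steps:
p(d, P) = d*(12 + P)
v = 94139 (v = 126567 - 32428 = 94139)
p(-618, 263) + v = -618*(12 + 263) + 94139 = -618*275 + 94139 = -169950 + 94139 = -75811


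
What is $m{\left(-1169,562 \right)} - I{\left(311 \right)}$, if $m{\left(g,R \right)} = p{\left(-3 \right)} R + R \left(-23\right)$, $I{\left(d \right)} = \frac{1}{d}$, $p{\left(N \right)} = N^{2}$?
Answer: $- \frac{2446949}{311} \approx -7868.0$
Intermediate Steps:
$m{\left(g,R \right)} = - 14 R$ ($m{\left(g,R \right)} = \left(-3\right)^{2} R + R \left(-23\right) = 9 R - 23 R = - 14 R$)
$m{\left(-1169,562 \right)} - I{\left(311 \right)} = \left(-14\right) 562 - \frac{1}{311} = -7868 - \frac{1}{311} = - \frac{2446949}{311}$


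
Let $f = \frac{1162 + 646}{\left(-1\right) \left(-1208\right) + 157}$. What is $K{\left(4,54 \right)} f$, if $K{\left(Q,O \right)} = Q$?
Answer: $\frac{7232}{1365} \approx 5.2982$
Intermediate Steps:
$f = \frac{1808}{1365}$ ($f = \frac{1808}{1208 + 157} = \frac{1808}{1365} \approx 1.3245$)
$K{\left(4,54 \right)} f = 4 \cdot \frac{1808}{1365} = \frac{7232}{1365}$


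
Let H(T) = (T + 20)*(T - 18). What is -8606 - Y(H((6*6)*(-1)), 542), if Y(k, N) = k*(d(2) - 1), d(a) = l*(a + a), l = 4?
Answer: -21566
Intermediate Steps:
d(a) = 8*a (d(a) = 4*(a + a) = 4*(2*a) = 8*a)
H(T) = (-18 + T)*(20 + T) (H(T) = (20 + T)*(-18 + T) = (-18 + T)*(20 + T))
Y(k, N) = 15*k (Y(k, N) = k*(8*2 - 1) = k*(16 - 1) = k*15 = 15*k)
-8606 - Y(H((6*6)*(-1)), 542) = -8606 - 15*(-360 + ((6*6)*(-1))² + 2*((6*6)*(-1))) = -8606 - 15*(-360 + (36*(-1))² + 2*(36*(-1))) = -8606 - 15*(-360 + (-36)² + 2*(-36)) = -8606 - 15*(-360 + 1296 - 72) = -8606 - 15*864 = -8606 - 1*12960 = -8606 - 12960 = -21566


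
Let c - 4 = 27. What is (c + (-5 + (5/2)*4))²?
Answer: 1296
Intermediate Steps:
c = 31 (c = 4 + 27 = 31)
(c + (-5 + (5/2)*4))² = (31 + (-5 + (5/2)*4))² = (31 + (-5 + 10))² = (31 + 5)² = 36² = 1296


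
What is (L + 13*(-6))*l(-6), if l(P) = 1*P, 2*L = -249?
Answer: 1215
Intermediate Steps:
L = -249/2 (L = (1/2)*(-249) = -249/2 ≈ -124.50)
l(P) = P
(L + 13*(-6))*l(-6) = (-249/2 + 13*(-6))*(-6) = (-249/2 - 78)*(-6) = -405/2*(-6) = 1215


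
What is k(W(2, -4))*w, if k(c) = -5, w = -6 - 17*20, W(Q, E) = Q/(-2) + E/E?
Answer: 1730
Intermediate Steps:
W(Q, E) = 1 - Q/2 (W(Q, E) = Q*(-½) + 1 = -Q/2 + 1 = 1 - Q/2)
w = -346 (w = -6 - 340 = -346)
k(W(2, -4))*w = -5*(-346) = 1730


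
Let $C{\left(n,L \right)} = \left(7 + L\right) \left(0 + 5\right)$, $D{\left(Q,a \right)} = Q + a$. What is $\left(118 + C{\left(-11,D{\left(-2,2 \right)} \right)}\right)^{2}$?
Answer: $23409$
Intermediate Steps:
$C{\left(n,L \right)} = 35 + 5 L$ ($C{\left(n,L \right)} = \left(7 + L\right) 5 = 35 + 5 L$)
$\left(118 + C{\left(-11,D{\left(-2,2 \right)} \right)}\right)^{2} = \left(118 + \left(35 + 5 \left(-2 + 2\right)\right)\right)^{2} = \left(118 + \left(35 + 5 \cdot 0\right)\right)^{2} = \left(118 + \left(35 + 0\right)\right)^{2} = \left(118 + 35\right)^{2} = 153^{2} = 23409$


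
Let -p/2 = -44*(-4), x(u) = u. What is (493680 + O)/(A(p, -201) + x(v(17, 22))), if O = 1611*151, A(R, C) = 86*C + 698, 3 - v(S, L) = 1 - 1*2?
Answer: -245647/5528 ≈ -44.437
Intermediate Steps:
v(S, L) = 4 (v(S, L) = 3 - (1 - 1*2) = 3 - (1 - 2) = 3 - 1*(-1) = 3 + 1 = 4)
p = -352 (p = -(-88)*(-4) = -2*176 = -352)
A(R, C) = 698 + 86*C
O = 243261
(493680 + O)/(A(p, -201) + x(v(17, 22))) = (493680 + 243261)/((698 + 86*(-201)) + 4) = 736941/((698 - 17286) + 4) = 736941/(-16588 + 4) = 736941/(-16584) = 736941*(-1/16584) = -245647/5528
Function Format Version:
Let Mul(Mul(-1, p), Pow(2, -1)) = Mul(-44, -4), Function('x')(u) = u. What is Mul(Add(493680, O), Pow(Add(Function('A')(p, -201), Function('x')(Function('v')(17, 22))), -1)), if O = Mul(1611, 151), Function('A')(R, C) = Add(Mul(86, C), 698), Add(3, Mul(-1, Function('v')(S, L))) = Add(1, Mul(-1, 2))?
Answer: Rational(-245647, 5528) ≈ -44.437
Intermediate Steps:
Function('v')(S, L) = 4 (Function('v')(S, L) = Add(3, Mul(-1, Add(1, Mul(-1, 2)))) = Add(3, Mul(-1, Add(1, -2))) = Add(3, Mul(-1, -1)) = Add(3, 1) = 4)
p = -352 (p = Mul(-2, Mul(-44, -4)) = Mul(-2, 176) = -352)
Function('A')(R, C) = Add(698, Mul(86, C))
O = 243261
Mul(Add(493680, O), Pow(Add(Function('A')(p, -201), Function('x')(Function('v')(17, 22))), -1)) = Mul(Add(493680, 243261), Pow(Add(Add(698, Mul(86, -201)), 4), -1)) = Mul(736941, Pow(Add(Add(698, -17286), 4), -1)) = Mul(736941, Pow(Add(-16588, 4), -1)) = Mul(736941, Pow(-16584, -1)) = Mul(736941, Rational(-1, 16584)) = Rational(-245647, 5528)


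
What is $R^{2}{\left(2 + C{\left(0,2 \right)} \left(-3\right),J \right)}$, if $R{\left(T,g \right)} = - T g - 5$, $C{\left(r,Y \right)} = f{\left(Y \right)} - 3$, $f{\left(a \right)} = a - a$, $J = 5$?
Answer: $3600$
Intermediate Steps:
$f{\left(a \right)} = 0$
$C{\left(r,Y \right)} = -3$ ($C{\left(r,Y \right)} = 0 - 3 = -3$)
$R{\left(T,g \right)} = -5 - T g$ ($R{\left(T,g \right)} = - T g - 5 = -5 - T g$)
$R^{2}{\left(2 + C{\left(0,2 \right)} \left(-3\right),J \right)} = \left(-5 - \left(2 - -9\right) 5\right)^{2} = \left(-5 - \left(2 + 9\right) 5\right)^{2} = \left(-5 - 11 \cdot 5\right)^{2} = \left(-5 - 55\right)^{2} = \left(-60\right)^{2} = 3600$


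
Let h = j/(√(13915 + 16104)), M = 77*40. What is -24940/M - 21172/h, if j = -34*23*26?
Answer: -1247/154 + 5293*√30019/5083 ≈ 172.32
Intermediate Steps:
M = 3080
j = -20332 (j = -782*26 = -20332)
h = -20332*√30019/30019 (h = -20332/√(13915 + 16104) = -20332*√30019/30019 ≈ -117.35)
-24940/M - 21172/h = -24940/3080 - 21172*(-√30019/20332) = -24940*1/3080 - (-5293)*√30019/5083 = -1247/154 + 5293*√30019/5083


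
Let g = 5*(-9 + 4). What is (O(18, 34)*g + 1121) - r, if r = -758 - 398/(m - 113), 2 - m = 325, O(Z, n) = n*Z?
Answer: -2925977/218 ≈ -13422.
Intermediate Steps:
O(Z, n) = Z*n
m = -323 (m = 2 - 1*325 = 2 - 325 = -323)
g = -25 (g = 5*(-5) = -25)
r = -165045/218 (r = -758 - 398/(-323 - 113) = -758 - 398/(-436) = -758 - 398*(-1/436) = -758 + 199/218 = -165045/218 ≈ -757.09)
(O(18, 34)*g + 1121) - r = ((18*34)*(-25) + 1121) - 1*(-165045/218) = (612*(-25) + 1121) + 165045/218 = (-15300 + 1121) + 165045/218 = -14179 + 165045/218 = -2925977/218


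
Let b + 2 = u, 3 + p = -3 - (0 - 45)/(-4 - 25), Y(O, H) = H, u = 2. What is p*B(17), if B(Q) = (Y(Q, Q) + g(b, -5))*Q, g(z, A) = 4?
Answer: -78183/29 ≈ -2696.0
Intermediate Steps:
p = -219/29 (p = -3 + (-3 - (0 - 45)/(-4 - 25)) = -3 + (-3 - (-45)/(-29)) = -3 + (-3 - (-45)*(-1)/29) = -3 + (-3 - 1*45/29) = -3 + (-3 - 45/29) = -3 - 132/29 = -219/29 ≈ -7.5517)
b = 0 (b = -2 + 2 = 0)
B(Q) = Q*(4 + Q) (B(Q) = (Q + 4)*Q = (4 + Q)*Q = Q*(4 + Q))
p*B(17) = -3723*(4 + 17)/29 = -3723*21/29 = -219/29*357 = -78183/29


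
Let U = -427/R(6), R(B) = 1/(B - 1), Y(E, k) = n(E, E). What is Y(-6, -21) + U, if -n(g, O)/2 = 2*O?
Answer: -2111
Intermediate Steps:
n(g, O) = -4*O
Y(E, k) = -4*E
R(B) = 1/(-1 + B)
U = -2135 (U = -427/(1/(-1 + 6)) = -427/(1/5) = -427/1/5 = -427*5 = -2135)
Y(-6, -21) + U = -4*(-6) - 2135 = 24 - 2135 = -2111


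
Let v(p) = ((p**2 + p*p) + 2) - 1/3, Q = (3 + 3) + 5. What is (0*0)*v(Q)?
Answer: 0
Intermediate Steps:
Q = 11 (Q = 6 + 5 = 11)
v(p) = 5/3 + 2*p**2 (v(p) = ((p**2 + p**2) + 2) - 1*1/3 = (2*p**2 + 2) - 1/3 = (2 + 2*p**2) - 1/3 = 5/3 + 2*p**2)
(0*0)*v(Q) = (0*0)*(5/3 + 2*11**2) = 0*(5/3 + 2*121) = 0*(5/3 + 242) = 0*(731/3) = 0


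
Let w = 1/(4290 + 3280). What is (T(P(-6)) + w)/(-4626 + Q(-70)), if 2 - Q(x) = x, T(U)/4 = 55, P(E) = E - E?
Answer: -1665401/34473780 ≈ -0.048309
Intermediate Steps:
P(E) = 0
T(U) = 220 (T(U) = 4*55 = 220)
Q(x) = 2 - x
w = 1/7570 ≈ 0.00013210
(T(P(-6)) + w)/(-4626 + Q(-70)) = (220 + 1/7570)/(-4626 + (2 - 1*(-70))) = 1665401/(7570*(-4626 + (2 + 70))) = 1665401/(7570*(-4626 + 72)) = (1665401/7570)/(-4554) = (1665401/7570)*(-1/4554) = -1665401/34473780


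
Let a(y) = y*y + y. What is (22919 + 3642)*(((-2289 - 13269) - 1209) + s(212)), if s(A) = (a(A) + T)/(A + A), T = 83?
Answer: -187626080609/424 ≈ -4.4251e+8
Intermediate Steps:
a(y) = y + y² (a(y) = y² + y = y + y²)
s(A) = (83 + A*(1 + A))/(2*A) (s(A) = (A*(1 + A) + 83)/(A + A) = (83 + A*(1 + A))/((2*A)) = (83 + A*(1 + A))*(1/(2*A)) = (83 + A*(1 + A))/(2*A))
(22919 + 3642)*(((-2289 - 13269) - 1209) + s(212)) = (22919 + 3642)*(((-2289 - 13269) - 1209) + (½)*(83 + 212*(1 + 212))/212) = 26561*((-15558 - 1209) + (½)*(1/212)*(83 + 212*213)) = 26561*(-16767 + (½)*(1/212)*(83 + 45156)) = 26561*(-16767 + (½)*(1/212)*45239) = 26561*(-16767 + 45239/424) = 26561*(-7063969/424) = -187626080609/424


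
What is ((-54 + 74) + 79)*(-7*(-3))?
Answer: 2079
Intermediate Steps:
((-54 + 74) + 79)*(-7*(-3)) = (20 + 79)*21 = 99*21 = 2079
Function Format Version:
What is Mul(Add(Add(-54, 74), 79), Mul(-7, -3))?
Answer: 2079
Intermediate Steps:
Mul(Add(Add(-54, 74), 79), Mul(-7, -3)) = Mul(Add(20, 79), 21) = Mul(99, 21) = 2079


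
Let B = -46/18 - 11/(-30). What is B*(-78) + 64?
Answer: 3521/15 ≈ 234.73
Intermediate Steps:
B = -197/90 (B = -46*1/18 - 11*(-1/30) = -23/9 + 11/30 = -197/90 ≈ -2.1889)
B*(-78) + 64 = -197/90*(-78) + 64 = 2561/15 + 64 = 3521/15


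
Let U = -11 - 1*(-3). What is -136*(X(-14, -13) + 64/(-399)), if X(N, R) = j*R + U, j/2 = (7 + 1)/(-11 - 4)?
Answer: -1548224/1995 ≈ -776.05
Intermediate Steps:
j = -16/15 (j = 2*((7 + 1)/(-11 - 4)) = 2*(8/(-15)) = 2*(8*(-1/15)) = 2*(-8/15) = -16/15 ≈ -1.0667)
U = -8 (U = -11 + 3 = -8)
X(N, R) = -8 - 16*R/15 (X(N, R) = -16*R/15 - 8 = -8 - 16*R/15)
-136*(X(-14, -13) + 64/(-399)) = -136*((-8 - 16/15*(-13)) + 64/(-399)) = -136*((-8 + 208/15) + 64*(-1/399)) = -136*(88/15 - 64/399) = -136*11384/1995 = -1548224/1995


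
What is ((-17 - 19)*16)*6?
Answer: -3456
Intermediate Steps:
((-17 - 19)*16)*6 = -36*16*6 = -576*6 = -3456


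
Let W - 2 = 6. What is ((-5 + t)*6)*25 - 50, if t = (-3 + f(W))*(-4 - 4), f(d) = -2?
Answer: 5200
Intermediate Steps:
W = 8 (W = 2 + 6 = 8)
t = 40 (t = (-3 - 2)*(-4 - 4) = -5*(-8) = 40)
((-5 + t)*6)*25 - 50 = ((-5 + 40)*6)*25 - 50 = (35*6)*25 - 50 = 210*25 - 50 = 5250 - 50 = 5200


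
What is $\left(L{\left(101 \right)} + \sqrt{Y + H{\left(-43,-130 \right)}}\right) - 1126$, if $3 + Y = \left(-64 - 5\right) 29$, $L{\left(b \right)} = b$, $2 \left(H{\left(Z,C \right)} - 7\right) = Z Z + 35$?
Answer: $-1025 + i \sqrt{1055} \approx -1025.0 + 32.481 i$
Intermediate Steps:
$H{\left(Z,C \right)} = \frac{49}{2} + \frac{Z^{2}}{2}$ ($H{\left(Z,C \right)} = 7 + \frac{Z Z + 35}{2} = 7 + \frac{Z^{2} + 35}{2} = 7 + \frac{35 + Z^{2}}{2} = 7 + \left(\frac{35}{2} + \frac{Z^{2}}{2}\right) = \frac{49}{2} + \frac{Z^{2}}{2}$)
$Y = -2004$ ($Y = -3 + \left(-64 - 5\right) 29 = -3 - 2001 = -2004$)
$\left(L{\left(101 \right)} + \sqrt{Y + H{\left(-43,-130 \right)}}\right) - 1126 = \left(101 + \sqrt{-2004 + \left(\frac{49}{2} + \frac{\left(-43\right)^{2}}{2}\right)}\right) - 1126 = \left(101 + \sqrt{-2004 + \left(\frac{49}{2} + \frac{1}{2} \cdot 1849\right)}\right) - 1126 = \left(101 + \sqrt{-2004 + \left(\frac{49}{2} + \frac{1849}{2}\right)}\right) - 1126 = \left(101 + \sqrt{-2004 + 949}\right) - 1126 = \left(101 + \sqrt{-1055}\right) - 1126 = \left(101 + i \sqrt{1055}\right) - 1126 = -1025 + i \sqrt{1055}$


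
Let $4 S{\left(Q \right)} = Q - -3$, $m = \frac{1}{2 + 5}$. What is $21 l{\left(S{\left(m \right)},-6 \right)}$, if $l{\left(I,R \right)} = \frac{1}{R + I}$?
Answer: $- \frac{294}{73} \approx -4.0274$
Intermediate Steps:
$m = \frac{1}{7} \approx 0.14286$
$S{\left(Q \right)} = \frac{3}{4} + \frac{Q}{4}$ ($S{\left(Q \right)} = \frac{Q - -3}{4} = \frac{Q + 3}{4} = \frac{3 + Q}{4} = \frac{3}{4} + \frac{Q}{4}$)
$l{\left(I,R \right)} = \frac{1}{I + R}$
$21 l{\left(S{\left(m \right)},-6 \right)} = \frac{21}{\left(\frac{3}{4} + \frac{1}{4} \cdot \frac{1}{7}\right) - 6} = \frac{21}{\left(\frac{3}{4} + \frac{1}{28}\right) - 6} = \frac{21}{\frac{11}{14} - 6} = \frac{21}{- \frac{73}{14}} = 21 \left(- \frac{14}{73}\right) = - \frac{294}{73}$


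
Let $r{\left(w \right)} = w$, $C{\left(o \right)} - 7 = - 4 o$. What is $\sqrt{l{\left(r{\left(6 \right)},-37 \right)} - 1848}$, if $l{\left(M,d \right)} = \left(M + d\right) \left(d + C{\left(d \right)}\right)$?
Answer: $i \sqrt{5506} \approx 74.202 i$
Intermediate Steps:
$C{\left(o \right)} = 7 - 4 o$
$l{\left(M,d \right)} = \left(7 - 3 d\right) \left(M + d\right)$ ($l{\left(M,d \right)} = \left(M + d\right) \left(d - \left(-7 + 4 d\right)\right) = \left(M + d\right) \left(7 - 3 d\right) = \left(7 - 3 d\right) \left(M + d\right)$)
$\sqrt{l{\left(r{\left(6 \right)},-37 \right)} - 1848} = \sqrt{\left(- 3 \left(-37\right)^{2} + 7 \cdot 6 + 7 \left(-37\right) - 18 \left(-37\right)\right) - 1848} = \sqrt{\left(\left(-3\right) 1369 + 42 - 259 + 666\right) - 1848} = \sqrt{\left(-4107 + 42 - 259 + 666\right) - 1848} = \sqrt{-3658 - 1848} = \sqrt{-5506} = i \sqrt{5506}$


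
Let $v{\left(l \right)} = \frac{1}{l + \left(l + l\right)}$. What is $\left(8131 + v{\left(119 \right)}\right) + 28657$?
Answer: $\frac{13133317}{357} \approx 36788.0$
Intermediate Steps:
$v{\left(l \right)} = \frac{1}{3 l}$ ($v{\left(l \right)} = \frac{1}{l + 2 l} = \frac{1}{3 l}$)
$\left(8131 + v{\left(119 \right)}\right) + 28657 = \left(8131 + \frac{1}{3 \cdot 119}\right) + 28657 = \left(8131 + \frac{1}{3} \cdot \frac{1}{119}\right) + 28657 = \left(8131 + \frac{1}{357}\right) + 28657 = \frac{2902768}{357} + 28657 = \frac{13133317}{357}$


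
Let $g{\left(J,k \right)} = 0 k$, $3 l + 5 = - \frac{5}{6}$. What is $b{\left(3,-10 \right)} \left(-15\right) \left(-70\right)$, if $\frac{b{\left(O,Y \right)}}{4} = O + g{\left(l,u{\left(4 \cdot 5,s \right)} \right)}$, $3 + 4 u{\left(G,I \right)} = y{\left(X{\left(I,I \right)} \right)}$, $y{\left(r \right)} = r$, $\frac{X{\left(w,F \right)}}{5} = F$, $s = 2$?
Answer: $12600$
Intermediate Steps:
$X{\left(w,F \right)} = 5 F$
$u{\left(G,I \right)} = - \frac{3}{4} + \frac{5 I}{4}$
$l = - \frac{35}{18}$ ($l = - \frac{5}{3} + \frac{\left(-5\right) \frac{1}{6}}{3} = - \frac{5}{3} + \frac{1}{3} \left(- \frac{5}{6}\right) = - \frac{5}{3} - \frac{5}{18} = - \frac{35}{18} \approx -1.9444$)
$g{\left(J,k \right)} = 0$
$b{\left(O,Y \right)} = 4 O$ ($b{\left(O,Y \right)} = 4 \left(O + 0\right) = 4 O$)
$b{\left(3,-10 \right)} \left(-15\right) \left(-70\right) = 4 \cdot 3 \left(-15\right) \left(-70\right) = 12 \left(-15\right) \left(-70\right) = \left(-180\right) \left(-70\right) = 12600$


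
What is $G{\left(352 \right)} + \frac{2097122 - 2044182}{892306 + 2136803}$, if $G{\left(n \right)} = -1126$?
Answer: $- \frac{3410723794}{3029109} \approx -1126.0$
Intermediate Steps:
$G{\left(352 \right)} + \frac{2097122 - 2044182}{892306 + 2136803} = -1126 + \frac{2097122 - 2044182}{892306 + 2136803} = -1126 + \frac{52940}{3029109} = - \frac{3410723794}{3029109}$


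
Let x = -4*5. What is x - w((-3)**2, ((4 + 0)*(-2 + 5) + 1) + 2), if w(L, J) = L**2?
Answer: -101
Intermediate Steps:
x = -20
x - w((-3)**2, ((4 + 0)*(-2 + 5) + 1) + 2) = -20 - ((-3)**2)**2 = -20 - 1*9**2 = -20 - 1*81 = -20 - 81 = -101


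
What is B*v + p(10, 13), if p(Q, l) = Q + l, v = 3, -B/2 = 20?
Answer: -97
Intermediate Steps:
B = -40 (B = -2*20 = -40)
B*v + p(10, 13) = -40*3 + (10 + 13) = -120 + 23 = -97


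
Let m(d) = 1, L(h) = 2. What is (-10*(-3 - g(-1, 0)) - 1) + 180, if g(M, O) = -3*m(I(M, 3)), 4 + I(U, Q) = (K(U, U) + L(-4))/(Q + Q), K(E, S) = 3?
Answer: 179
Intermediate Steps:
I(U, Q) = -4 + 5/(2*Q) (I(U, Q) = -4 + (3 + 2)/(Q + Q) = -4 + 5/((2*Q)) = -4 + 5*(1/(2*Q)) = -4 + 5/(2*Q))
g(M, O) = -3 (g(M, O) = -3*1 = -3)
(-10*(-3 - g(-1, 0)) - 1) + 180 = (-10*(-3 - 1*(-3)) - 1) + 180 = (-10*(-3 + 3) - 1) + 180 = (-10*0 - 1) + 180 = (0 - 1) + 180 = -1 + 180 = 179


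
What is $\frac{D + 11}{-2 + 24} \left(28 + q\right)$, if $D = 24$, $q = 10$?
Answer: $\frac{665}{11} \approx 60.455$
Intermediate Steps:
$\frac{D + 11}{-2 + 24} \left(28 + q\right) = \frac{24 + 11}{-2 + 24} \left(28 + 10\right) = \frac{35}{22} \cdot 38 = \frac{665}{11}$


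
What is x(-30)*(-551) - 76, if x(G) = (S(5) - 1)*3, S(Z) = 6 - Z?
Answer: -76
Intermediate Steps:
x(G) = 0 (x(G) = ((6 - 1*5) - 1)*3 = ((6 - 5) - 1)*3 = (1 - 1)*3 = 0*3 = 0)
x(-30)*(-551) - 76 = 0*(-551) - 76 = 0 - 76 = -76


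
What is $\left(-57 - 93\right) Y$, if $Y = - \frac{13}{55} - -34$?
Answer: $- \frac{55710}{11} \approx -5064.5$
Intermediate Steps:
$Y = \frac{1857}{55}$ ($Y = \left(-13\right) \frac{1}{55} + 34 = - \frac{13}{55} + 34 = \frac{1857}{55} \approx 33.764$)
$\left(-57 - 93\right) Y = \left(-57 - 93\right) \frac{1857}{55} = \left(-150\right) \frac{1857}{55} = - \frac{55710}{11}$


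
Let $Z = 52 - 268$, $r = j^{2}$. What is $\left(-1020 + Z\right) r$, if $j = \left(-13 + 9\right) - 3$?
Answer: $-60564$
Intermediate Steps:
$j = -7$ ($j = -4 - 3 = -7$)
$r = 49$ ($r = \left(-7\right)^{2} = 49$)
$Z = -216$
$\left(-1020 + Z\right) r = \left(-1020 - 216\right) 49 = \left(-1236\right) 49 = -60564$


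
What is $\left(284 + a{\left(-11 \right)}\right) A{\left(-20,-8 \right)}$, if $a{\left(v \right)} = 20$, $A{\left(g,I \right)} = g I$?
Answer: $48640$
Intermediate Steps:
$A{\left(g,I \right)} = I g$
$\left(284 + a{\left(-11 \right)}\right) A{\left(-20,-8 \right)} = \left(284 + 20\right) \left(\left(-8\right) \left(-20\right)\right) = 304 \cdot 160 = 48640$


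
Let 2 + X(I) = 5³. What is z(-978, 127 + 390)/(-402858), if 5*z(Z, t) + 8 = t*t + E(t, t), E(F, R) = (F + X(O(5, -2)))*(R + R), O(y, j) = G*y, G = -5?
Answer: -929041/2014290 ≈ -0.46123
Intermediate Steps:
O(y, j) = -5*y
X(I) = 123 (X(I) = -2 + 5³ = -2 + 125 = 123)
E(F, R) = 2*R*(123 + F) (E(F, R) = (F + 123)*(R + R) = (123 + F)*(2*R) = 2*R*(123 + F))
z(Z, t) = -8/5 + t²/5 + 2*t*(123 + t)/5 (z(Z, t) = -8/5 + (t*t + 2*t*(123 + t))/5 = -8/5 + (t² + 2*t*(123 + t))/5 = -8/5 + (t²/5 + 2*t*(123 + t)/5) = -8/5 + t²/5 + 2*t*(123 + t)/5)
z(-978, 127 + 390)/(-402858) = (-8/5 + 3*(127 + 390)²/5 + 246*(127 + 390)/5)/(-402858) = (-8/5 + (⅗)*517² + (246/5)*517)*(-1/402858) = (-8/5 + (⅗)*267289 + 127182/5)*(-1/402858) = (-8/5 + 801867/5 + 127182/5)*(-1/402858) = (929041/5)*(-1/402858) = -929041/2014290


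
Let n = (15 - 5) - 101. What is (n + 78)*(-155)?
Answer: 2015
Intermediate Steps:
n = -91 (n = 10 - 101 = -91)
(n + 78)*(-155) = (-91 + 78)*(-155) = -13*(-155) = 2015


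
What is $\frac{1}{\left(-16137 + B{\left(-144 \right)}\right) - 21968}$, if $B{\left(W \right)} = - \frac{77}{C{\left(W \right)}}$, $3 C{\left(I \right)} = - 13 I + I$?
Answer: $- \frac{576}{21948557} \approx -2.6243 \cdot 10^{-5}$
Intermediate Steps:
$C{\left(I \right)} = - 4 I$ ($C{\left(I \right)} = \frac{- 13 I + I}{3} = \frac{\left(-12\right) I}{3} = - 4 I$)
$B{\left(W \right)} = \frac{77}{4 W}$ ($B{\left(W \right)} = - \frac{77}{\left(-4\right) W} = - 77 \left(- \frac{1}{4 W}\right) = \frac{77}{4 W}$)
$\frac{1}{\left(-16137 + B{\left(-144 \right)}\right) - 21968} = \frac{1}{\left(-16137 + \frac{77}{4 \left(-144\right)}\right) - 21968} = \frac{1}{\left(-16137 + \frac{77}{4} \left(- \frac{1}{144}\right)\right) - 21968} = \frac{1}{\left(-16137 - \frac{77}{576}\right) - 21968} = \frac{1}{- \frac{9294989}{576} - 21968} = \frac{1}{- \frac{21948557}{576}} = - \frac{576}{21948557}$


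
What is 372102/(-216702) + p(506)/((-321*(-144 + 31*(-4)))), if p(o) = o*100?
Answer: -292306523/258922773 ≈ -1.1289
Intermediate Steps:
p(o) = 100*o
372102/(-216702) + p(506)/((-321*(-144 + 31*(-4)))) = 372102/(-216702) + (100*506)/((-321*(-144 + 31*(-4)))) = 372102*(-1/216702) + 50600/((-321*(-144 - 124))) = -62017/36117 + 50600/((-321*(-268))) = -62017/36117 + 50600/86028 = -62017/36117 + 50600*(1/86028) = -62017/36117 + 12650/21507 = -292306523/258922773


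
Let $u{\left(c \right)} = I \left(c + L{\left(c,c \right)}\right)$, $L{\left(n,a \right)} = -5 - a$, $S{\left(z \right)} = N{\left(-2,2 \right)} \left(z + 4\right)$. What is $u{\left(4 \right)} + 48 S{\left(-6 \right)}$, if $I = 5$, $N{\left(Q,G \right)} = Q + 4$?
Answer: $-217$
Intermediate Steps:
$N{\left(Q,G \right)} = 4 + Q$
$S{\left(z \right)} = 8 + 2 z$ ($S{\left(z \right)} = \left(4 - 2\right) \left(z + 4\right) = 2 \left(4 + z\right) = 8 + 2 z$)
$u{\left(c \right)} = -25$ ($u{\left(c \right)} = 5 \left(c - \left(5 + c\right)\right) = 5 \left(-5\right) = -25$)
$u{\left(4 \right)} + 48 S{\left(-6 \right)} = -25 + 48 \left(8 + 2 \left(-6\right)\right) = -25 + 48 \left(8 - 12\right) = -25 + 48 \left(-4\right) = -25 - 192 = -217$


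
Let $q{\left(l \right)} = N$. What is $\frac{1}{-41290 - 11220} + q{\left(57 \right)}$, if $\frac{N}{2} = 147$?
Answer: $\frac{15437939}{52510} \approx 294.0$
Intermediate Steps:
$N = 294$ ($N = 2 \cdot 147 = 294$)
$q{\left(l \right)} = 294$
$\frac{1}{-41290 - 11220} + q{\left(57 \right)} = \frac{1}{-41290 - 11220} + 294 = \frac{1}{-52510} + 294 = - \frac{1}{52510} + 294 = \frac{15437939}{52510}$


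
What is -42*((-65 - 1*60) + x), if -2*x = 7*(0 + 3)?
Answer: 5691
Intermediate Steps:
x = -21/2 (x = -7*(0 + 3)/2 = -7*3/2 = -½*21 = -21/2 ≈ -10.500)
-42*((-65 - 1*60) + x) = -42*((-65 - 1*60) - 21/2) = -42*((-65 - 60) - 21/2) = -42*(-125 - 21/2) = -42*(-271/2) = 5691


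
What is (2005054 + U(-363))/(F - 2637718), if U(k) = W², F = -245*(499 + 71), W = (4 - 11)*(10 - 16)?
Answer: -91219/126244 ≈ -0.72256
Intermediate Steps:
W = 42 (W = -7*(-6) = 42)
F = -139650 (F = -245*570 = -139650)
U(k) = 1764 (U(k) = 42² = 1764)
(2005054 + U(-363))/(F - 2637718) = (2005054 + 1764)/(-139650 - 2637718) = 2006818/(-2777368) = 2006818*(-1/2777368) = -91219/126244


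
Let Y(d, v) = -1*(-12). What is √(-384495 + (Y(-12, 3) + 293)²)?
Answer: I*√291470 ≈ 539.88*I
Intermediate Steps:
Y(d, v) = 12
√(-384495 + (Y(-12, 3) + 293)²) = √(-384495 + (12 + 293)²) = √(-384495 + 305²) = √(-384495 + 93025) = √(-291470) = I*√291470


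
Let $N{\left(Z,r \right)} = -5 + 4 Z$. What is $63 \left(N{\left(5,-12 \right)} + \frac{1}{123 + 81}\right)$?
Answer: $\frac{64281}{68} \approx 945.31$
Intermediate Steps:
$63 \left(N{\left(5,-12 \right)} + \frac{1}{123 + 81}\right) = 63 \left(\left(-5 + 4 \cdot 5\right) + \frac{1}{123 + 81}\right) = 63 \left(\left(-5 + 20\right) + \frac{1}{204}\right) = 63 \left(15 + \frac{1}{204}\right) = 63 \cdot \frac{3061}{204} = \frac{64281}{68}$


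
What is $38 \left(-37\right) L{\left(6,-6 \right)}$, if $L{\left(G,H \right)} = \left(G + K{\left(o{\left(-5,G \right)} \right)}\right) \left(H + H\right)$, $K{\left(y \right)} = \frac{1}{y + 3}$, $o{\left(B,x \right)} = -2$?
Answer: $118104$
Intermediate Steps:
$K{\left(y \right)} = \frac{1}{3 + y}$
$L{\left(G,H \right)} = 2 H \left(1 + G\right)$ ($L{\left(G,H \right)} = \left(G + \frac{1}{3 - 2}\right) \left(H + H\right) = \left(G + 1^{-1}\right) 2 H = \left(G + 1\right) 2 H = \left(1 + G\right) 2 H = 2 H \left(1 + G\right)$)
$38 \left(-37\right) L{\left(6,-6 \right)} = 38 \left(-37\right) 2 \left(-6\right) \left(1 + 6\right) = - 1406 \cdot 2 \left(-6\right) 7 = \left(-1406\right) \left(-84\right) = 118104$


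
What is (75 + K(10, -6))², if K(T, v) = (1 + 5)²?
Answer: 12321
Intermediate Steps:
K(T, v) = 36 (K(T, v) = 6² = 36)
(75 + K(10, -6))² = (75 + 36)² = 111² = 12321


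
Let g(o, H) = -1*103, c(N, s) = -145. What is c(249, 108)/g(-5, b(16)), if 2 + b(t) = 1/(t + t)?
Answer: 145/103 ≈ 1.4078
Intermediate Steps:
b(t) = -2 + 1/(2*t) (b(t) = -2 + 1/(t + t) = -2 + 1/(2*t))
g(o, H) = -103
c(249, 108)/g(-5, b(16)) = -145/(-103) = -145*(-1/103) = 145/103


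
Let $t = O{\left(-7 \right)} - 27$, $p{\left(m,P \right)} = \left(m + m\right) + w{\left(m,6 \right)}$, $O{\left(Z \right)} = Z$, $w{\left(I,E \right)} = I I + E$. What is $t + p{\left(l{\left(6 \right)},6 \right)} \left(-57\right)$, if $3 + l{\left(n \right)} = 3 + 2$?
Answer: $-832$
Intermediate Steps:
$w{\left(I,E \right)} = E + I^{2}$ ($w{\left(I,E \right)} = I^{2} + E = E + I^{2}$)
$l{\left(n \right)} = 2$ ($l{\left(n \right)} = -3 + \left(3 + 2\right) = -3 + 5 = 2$)
$p{\left(m,P \right)} = 6 + m^{2} + 2 m$ ($p{\left(m,P \right)} = \left(m + m\right) + \left(6 + m^{2}\right) = 2 m + \left(6 + m^{2}\right) = 6 + m^{2} + 2 m$)
$t = -34$ ($t = -7 - 27 = -34$)
$t + p{\left(l{\left(6 \right)},6 \right)} \left(-57\right) = -34 + \left(6 + 2^{2} + 2 \cdot 2\right) \left(-57\right) = -34 + \left(6 + 4 + 4\right) \left(-57\right) = -34 + 14 \left(-57\right) = -34 - 798 = -832$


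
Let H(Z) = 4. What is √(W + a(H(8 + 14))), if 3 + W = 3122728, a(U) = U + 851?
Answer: 2*√780895 ≈ 1767.4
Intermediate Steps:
a(U) = 851 + U
W = 3122725 (W = -3 + 3122728 = 3122725)
√(W + a(H(8 + 14))) = √(3122725 + (851 + 4)) = √(3122725 + 855) = √3123580 = 2*√780895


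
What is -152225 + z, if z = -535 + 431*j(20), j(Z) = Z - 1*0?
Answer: -144140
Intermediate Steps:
j(Z) = Z (j(Z) = Z + 0 = Z)
z = 8085 (z = -535 + 431*20 = -535 + 8620 = 8085)
-152225 + z = -152225 + 8085 = -144140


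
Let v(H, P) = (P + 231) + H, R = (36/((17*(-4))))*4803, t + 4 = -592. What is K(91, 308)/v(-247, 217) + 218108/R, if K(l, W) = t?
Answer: -257012776/2896209 ≈ -88.741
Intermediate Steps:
t = -596 (t = -4 - 592 = -596)
K(l, W) = -596
R = -43227/17 (R = (36/(-68))*4803 = (36*(-1/68))*4803 = -9/17*4803 = -43227/17 ≈ -2542.8)
v(H, P) = 231 + H + P (v(H, P) = (231 + P) + H = 231 + H + P)
K(91, 308)/v(-247, 217) + 218108/R = -596/(231 - 247 + 217) + 218108/(-43227/17) = -596/201 + 218108*(-17/43227) = -596*1/201 - 3707836/43227 = -596/201 - 3707836/43227 = -257012776/2896209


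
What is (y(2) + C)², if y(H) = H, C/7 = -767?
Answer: 28804689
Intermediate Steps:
C = -5369 (C = 7*(-767) = -5369)
(y(2) + C)² = (2 - 5369)² = (-5367)² = 28804689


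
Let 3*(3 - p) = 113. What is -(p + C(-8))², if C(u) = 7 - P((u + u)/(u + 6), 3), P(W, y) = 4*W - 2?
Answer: -29929/9 ≈ -3325.4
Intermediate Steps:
p = -104/3 (p = 3 - ⅓*113 = 3 - 113/3 = -104/3 ≈ -34.667)
P(W, y) = -2 + 4*W
C(u) = 9 - 8*u/(6 + u) (C(u) = 7 - (-2 + 4*((u + u)/(u + 6))) = 7 - (-2 + 4*((2*u)/(6 + u))) = 7 - (-2 + 4*(2*u/(6 + u))) = 7 - (-2 + 8*u/(6 + u)) = 7 + (2 - 8*u/(6 + u)) = 9 - 8*u/(6 + u))
-(p + C(-8))² = -(-104/3 + (54 - 8)/(6 - 8))² = -(-104/3 + 46/(-2))² = -(-104/3 - ½*46)² = -(-104/3 - 23)² = -(-173/3)² = -1*29929/9 = -29929/9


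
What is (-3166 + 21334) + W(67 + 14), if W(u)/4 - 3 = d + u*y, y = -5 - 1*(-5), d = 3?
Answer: 18192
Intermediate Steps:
y = 0 (y = -5 + 5 = 0)
W(u) = 24 (W(u) = 12 + 4*(3 + u*0) = 12 + 4*(3 + 0) = 12 + 4*3 = 12 + 12 = 24)
(-3166 + 21334) + W(67 + 14) = (-3166 + 21334) + 24 = 18168 + 24 = 18192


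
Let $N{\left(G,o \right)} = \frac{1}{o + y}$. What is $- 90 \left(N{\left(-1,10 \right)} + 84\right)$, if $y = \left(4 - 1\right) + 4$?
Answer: $- \frac{128610}{17} \approx -7565.3$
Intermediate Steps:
$y = 7$ ($y = 3 + 4 = 7$)
$N{\left(G,o \right)} = \frac{1}{7 + o}$ ($N{\left(G,o \right)} = \frac{1}{o + 7} = \frac{1}{7 + o}$)
$- 90 \left(N{\left(-1,10 \right)} + 84\right) = - 90 \left(\frac{1}{7 + 10} + 84\right) = - 90 \left(\frac{1}{17} + 84\right) = \left(-90\right) \frac{1429}{17} = - \frac{128610}{17}$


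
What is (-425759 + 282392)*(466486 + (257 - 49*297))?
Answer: -64829123730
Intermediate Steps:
(-425759 + 282392)*(466486 + (257 - 49*297)) = -143367*(466486 + (257 - 14553)) = -143367*(466486 - 14296) = -143367*452190 = -64829123730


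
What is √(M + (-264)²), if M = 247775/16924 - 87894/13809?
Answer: √105751712561652911705/38950586 ≈ 264.02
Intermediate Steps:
M = 644668973/77901172 (M = 247775*(1/16924) - 87894*1/13809 = 247775/16924 - 29298/4603 = 644668973/77901172 ≈ 8.2755)
√(M + (-264)²) = √(644668973/77901172 + (-264)²) = √(644668973/77901172 + 69696) = √(5430044752685/77901172) = √105751712561652911705/38950586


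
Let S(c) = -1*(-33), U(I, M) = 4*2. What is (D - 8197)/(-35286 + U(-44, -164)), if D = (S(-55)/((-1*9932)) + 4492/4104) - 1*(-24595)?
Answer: -83555272057/179745502248 ≈ -0.46485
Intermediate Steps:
U(I, M) = 8
S(c) = 33
D = 125319937909/5095116 (D = (33/((-1*9932)) + 4492/4104) - 1*(-24595) = (33/(-9932) + 4492*(1/4104)) + 24595 = (33*(-1/9932) + 1123/1026) + 24595 = (-33/9932 + 1123/1026) + 24595 = 5559889/5095116 + 24595 = 125319937909/5095116 ≈ 24596.)
(D - 8197)/(-35286 + U(-44, -164)) = (125319937909/5095116 - 8197)/(-35286 + 8) = (83555272057/5095116)/(-35278) = (83555272057/5095116)*(-1/35278) = -83555272057/179745502248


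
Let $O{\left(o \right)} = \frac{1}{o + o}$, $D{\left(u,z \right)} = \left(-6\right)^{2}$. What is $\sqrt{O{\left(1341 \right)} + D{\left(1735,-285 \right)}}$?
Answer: $\frac{\sqrt{28772794}}{894} \approx 6.0$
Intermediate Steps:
$D{\left(u,z \right)} = 36$
$O{\left(o \right)} = \frac{1}{2 o}$
$\sqrt{O{\left(1341 \right)} + D{\left(1735,-285 \right)}} = \sqrt{\frac{1}{2 \cdot 1341} + 36} = \sqrt{\frac{1}{2} \cdot \frac{1}{1341} + 36} = \sqrt{\frac{1}{2682} + 36} = \sqrt{\frac{96553}{2682}} = \frac{\sqrt{28772794}}{894}$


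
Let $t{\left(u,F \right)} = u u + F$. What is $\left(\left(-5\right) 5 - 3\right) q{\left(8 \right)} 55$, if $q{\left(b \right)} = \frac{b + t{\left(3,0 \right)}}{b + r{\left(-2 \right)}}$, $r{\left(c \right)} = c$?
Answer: $- \frac{13090}{3} \approx -4363.3$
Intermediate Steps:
$t{\left(u,F \right)} = F + u^{2}$ ($t{\left(u,F \right)} = u^{2} + F = F + u^{2}$)
$q{\left(b \right)} = \frac{9 + b}{-2 + b}$ ($q{\left(b \right)} = \frac{b + \left(0 + 3^{2}\right)}{b - 2} = \frac{b + \left(0 + 9\right)}{-2 + b} = \frac{b + 9}{-2 + b} = \frac{9 + b}{-2 + b}$)
$\left(\left(-5\right) 5 - 3\right) q{\left(8 \right)} 55 = \left(\left(-5\right) 5 - 3\right) \frac{9 + 8}{-2 + 8} \cdot 55 = \left(-25 - 3\right) \frac{1}{6} \cdot 17 \cdot 55 = - 28 \cdot \frac{1}{6} \cdot 17 \cdot 55 = \left(-28\right) \frac{17}{6} \cdot 55 = \left(- \frac{238}{3}\right) 55 = - \frac{13090}{3}$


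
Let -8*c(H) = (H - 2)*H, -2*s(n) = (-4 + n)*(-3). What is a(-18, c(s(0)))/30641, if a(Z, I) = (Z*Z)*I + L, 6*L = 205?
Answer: -11459/183846 ≈ -0.062329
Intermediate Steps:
L = 205/6 (L = (1/6)*205 = 205/6 ≈ 34.167)
s(n) = -6 + 3*n/2 (s(n) = -(-4 + n)*(-3)/2 = -(12 - 3*n)/2 = -6 + 3*n/2)
c(H) = -H*(-2 + H)/8 (c(H) = -(H - 2)*H/8 = -(-2 + H)*H/8 = -H*(-2 + H)/8)
a(Z, I) = 205/6 + I*Z**2 (a(Z, I) = (Z*Z)*I + 205/6 = Z**2*I + 205/6 = I*Z**2 + 205/6 = 205/6 + I*Z**2)
a(-18, c(s(0)))/30641 = (205/6 + ((-6 + (3/2)*0)*(2 - (-6 + (3/2)*0))/8)*(-18)**2)/30641 = (205/6 + ((-6 + 0)*(2 - (-6 + 0))/8)*324)*(1/30641) = (205/6 + ((1/8)*(-6)*(2 - 1*(-6)))*324)*(1/30641) = (205/6 + ((1/8)*(-6)*(2 + 6))*324)*(1/30641) = (205/6 + ((1/8)*(-6)*8)*324)*(1/30641) = (205/6 - 6*324)*(1/30641) = (205/6 - 1944)*(1/30641) = -11459/6*1/30641 = -11459/183846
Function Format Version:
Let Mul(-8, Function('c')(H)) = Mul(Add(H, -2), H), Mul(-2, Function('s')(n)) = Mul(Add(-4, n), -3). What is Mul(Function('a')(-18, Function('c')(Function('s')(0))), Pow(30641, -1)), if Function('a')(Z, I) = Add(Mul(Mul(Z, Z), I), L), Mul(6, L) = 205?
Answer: Rational(-11459, 183846) ≈ -0.062329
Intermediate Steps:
L = Rational(205, 6) (L = Mul(Rational(1, 6), 205) = Rational(205, 6) ≈ 34.167)
Function('s')(n) = Add(-6, Mul(Rational(3, 2), n)) (Function('s')(n) = Mul(Rational(-1, 2), Mul(Add(-4, n), -3)) = Mul(Rational(-1, 2), Add(12, Mul(-3, n))) = Add(-6, Mul(Rational(3, 2), n)))
Function('c')(H) = Mul(Rational(-1, 8), H, Add(-2, H)) (Function('c')(H) = Mul(Rational(-1, 8), Mul(Add(H, -2), H)) = Mul(Rational(-1, 8), Mul(Add(-2, H), H)) = Mul(Rational(-1, 8), Mul(H, Add(-2, H))) = Mul(Rational(-1, 8), H, Add(-2, H)))
Function('a')(Z, I) = Add(Rational(205, 6), Mul(I, Pow(Z, 2))) (Function('a')(Z, I) = Add(Mul(Mul(Z, Z), I), Rational(205, 6)) = Add(Mul(Pow(Z, 2), I), Rational(205, 6)) = Add(Mul(I, Pow(Z, 2)), Rational(205, 6)) = Add(Rational(205, 6), Mul(I, Pow(Z, 2))))
Mul(Function('a')(-18, Function('c')(Function('s')(0))), Pow(30641, -1)) = Mul(Add(Rational(205, 6), Mul(Mul(Rational(1, 8), Add(-6, Mul(Rational(3, 2), 0)), Add(2, Mul(-1, Add(-6, Mul(Rational(3, 2), 0))))), Pow(-18, 2))), Pow(30641, -1)) = Mul(Add(Rational(205, 6), Mul(Mul(Rational(1, 8), Add(-6, 0), Add(2, Mul(-1, Add(-6, 0)))), 324)), Rational(1, 30641)) = Mul(Add(Rational(205, 6), Mul(Mul(Rational(1, 8), -6, Add(2, Mul(-1, -6))), 324)), Rational(1, 30641)) = Mul(Add(Rational(205, 6), Mul(Mul(Rational(1, 8), -6, Add(2, 6)), 324)), Rational(1, 30641)) = Mul(Add(Rational(205, 6), Mul(Mul(Rational(1, 8), -6, 8), 324)), Rational(1, 30641)) = Mul(Add(Rational(205, 6), Mul(-6, 324)), Rational(1, 30641)) = Mul(Add(Rational(205, 6), -1944), Rational(1, 30641)) = Mul(Rational(-11459, 6), Rational(1, 30641)) = Rational(-11459, 183846)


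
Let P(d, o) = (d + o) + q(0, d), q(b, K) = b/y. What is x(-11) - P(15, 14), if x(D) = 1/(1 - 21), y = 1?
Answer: -581/20 ≈ -29.050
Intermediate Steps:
q(b, K) = b (q(b, K) = b/1 = b*1 = b)
P(d, o) = d + o (P(d, o) = (d + o) + 0 = d + o)
x(D) = -1/20 (x(D) = 1/(-20) = -1/20)
x(-11) - P(15, 14) = -1/20 - (15 + 14) = -1/20 - 1*29 = -1/20 - 29 = -581/20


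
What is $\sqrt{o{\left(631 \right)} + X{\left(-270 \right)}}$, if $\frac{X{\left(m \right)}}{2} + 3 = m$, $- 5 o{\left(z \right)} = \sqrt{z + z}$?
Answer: $\frac{\sqrt{-13650 - 5 \sqrt{1262}}}{5} \approx 23.518 i$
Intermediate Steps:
$o{\left(z \right)} = - \frac{\sqrt{2} \sqrt{z}}{5}$ ($o{\left(z \right)} = - \frac{\sqrt{z + z}}{5} = - \frac{\sqrt{2 z}}{5} = - \frac{\sqrt{2} \sqrt{z}}{5}$)
$X{\left(m \right)} = -6 + 2 m$
$\sqrt{o{\left(631 \right)} + X{\left(-270 \right)}} = \sqrt{- \frac{\sqrt{2} \sqrt{631}}{5} + \left(-6 + 2 \left(-270\right)\right)} = \sqrt{- \frac{\sqrt{1262}}{5} - 546} = \sqrt{-546 - \frac{\sqrt{1262}}{5}}$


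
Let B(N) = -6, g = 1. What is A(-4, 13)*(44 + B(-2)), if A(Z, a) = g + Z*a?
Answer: -1938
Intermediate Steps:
A(Z, a) = 1 + Z*a
A(-4, 13)*(44 + B(-2)) = (1 - 4*13)*(44 - 6) = (1 - 52)*38 = -51*38 = -1938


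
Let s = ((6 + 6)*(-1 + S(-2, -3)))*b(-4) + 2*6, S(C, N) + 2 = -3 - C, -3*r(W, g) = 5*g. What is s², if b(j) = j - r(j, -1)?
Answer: 80656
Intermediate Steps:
r(W, g) = -5*g/3
S(C, N) = -5 - C (S(C, N) = -2 + (-3 - C) = -5 - C)
b(j) = -5/3 + j (b(j) = j - (-5)*(-1)/3 = j - 1*5/3 = j - 5/3 = -5/3 + j)
s = 284 (s = ((6 + 6)*(-1 + (-5 - 1*(-2))))*(-5/3 - 4) + 2*6 = (12*(-1 + (-5 + 2)))*(-17/3) + 12 = (12*(-1 - 3))*(-17/3) + 12 = (12*(-4))*(-17/3) + 12 = -48*(-17/3) + 12 = 272 + 12 = 284)
s² = 284² = 80656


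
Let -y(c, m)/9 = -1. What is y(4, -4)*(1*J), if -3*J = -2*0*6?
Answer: 0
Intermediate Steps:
y(c, m) = 9 (y(c, m) = -9*(-1) = 9)
J = 0 (J = -(-2*0)*6/3 = -0*6 = -⅓*0 = 0)
y(4, -4)*(1*J) = 9*(1*0) = 9*0 = 0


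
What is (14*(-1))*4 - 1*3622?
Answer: -3678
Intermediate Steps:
(14*(-1))*4 - 1*3622 = -14*4 - 3622 = -56 - 3622 = -3678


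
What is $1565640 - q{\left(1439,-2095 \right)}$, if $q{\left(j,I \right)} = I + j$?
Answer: $1566296$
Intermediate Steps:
$1565640 - q{\left(1439,-2095 \right)} = 1565640 - \left(-2095 + 1439\right) = 1565640 - -656 = 1565640 + 656 = 1566296$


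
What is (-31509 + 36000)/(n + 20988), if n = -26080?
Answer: -4491/5092 ≈ -0.88197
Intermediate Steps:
(-31509 + 36000)/(n + 20988) = (-31509 + 36000)/(-26080 + 20988) = 4491/(-5092) = 4491*(-1/5092) = -4491/5092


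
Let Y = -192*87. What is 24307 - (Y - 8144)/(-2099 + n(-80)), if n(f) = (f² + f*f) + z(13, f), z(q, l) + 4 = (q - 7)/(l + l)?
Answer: 20802873239/855757 ≈ 24309.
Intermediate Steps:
z(q, l) = -4 + (-7 + q)/(2*l) (z(q, l) = -4 + (q - 7)/(l + l) = -4 + (-7 + q)/((2*l)) = -4 + (-7 + q)*(1/(2*l)) = -4 + (-7 + q)/(2*l))
Y = -16704
n(f) = 2*f² + (6 - 8*f)/(2*f) (n(f) = (f² + f*f) + (-7 + 13 - 8*f)/(2*f) = (f² + f²) + (6 - 8*f)/(2*f) = 2*f² + (6 - 8*f)/(2*f))
24307 - (Y - 8144)/(-2099 + n(-80)) = 24307 - (-16704 - 8144)/(-2099 + (-4 + 2*(-80)² + 3/(-80))) = 24307 - (-24848)/(-2099 + (-4 + 2*6400 + 3*(-1/80))) = 24307 - (-24848)/(-2099 + (-4 + 12800 - 3/80)) = 24307 - (-24848)/(-2099 + 1023677/80) = 24307 - (-24848)/855757/80 = 24307 - (-24848)*80/855757 = 24307 - 1*(-1987840/855757) = 24307 + 1987840/855757 = 20802873239/855757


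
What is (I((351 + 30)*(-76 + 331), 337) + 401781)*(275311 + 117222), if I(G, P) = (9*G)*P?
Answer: 115825849085568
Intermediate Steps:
I(G, P) = 9*G*P
(I((351 + 30)*(-76 + 331), 337) + 401781)*(275311 + 117222) = (9*((351 + 30)*(-76 + 331))*337 + 401781)*(275311 + 117222) = (9*(381*255)*337 + 401781)*392533 = (9*97155*337 + 401781)*392533 = (294671115 + 401781)*392533 = 295072896*392533 = 115825849085568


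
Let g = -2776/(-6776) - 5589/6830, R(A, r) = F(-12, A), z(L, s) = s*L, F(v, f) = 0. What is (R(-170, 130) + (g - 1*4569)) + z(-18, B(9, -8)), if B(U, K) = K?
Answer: -25601033123/5785010 ≈ -4425.4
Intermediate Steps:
z(L, s) = L*s
R(A, r) = 0
g = -2363873/5785010 (g = -2776*(-1/6776) - 5589*1/6830 = 347/847 - 5589/6830 = -2363873/5785010 ≈ -0.40862)
(R(-170, 130) + (g - 1*4569)) + z(-18, B(9, -8)) = (0 + (-2363873/5785010 - 1*4569)) - 18*(-8) = (0 + (-2363873/5785010 - 4569)) + 144 = (0 - 26434074563/5785010) + 144 = -26434074563/5785010 + 144 = -25601033123/5785010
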